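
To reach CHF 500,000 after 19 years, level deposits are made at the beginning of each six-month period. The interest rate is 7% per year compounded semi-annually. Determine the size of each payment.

CHF 6,271.57

Level annuity due; solve FV = PMT × [((1+r)^n − 1)/r] × (1+r) for PMT.
Periodic rate r = 0.07/2 per half-year; n is counted in half-years.
With n = 38: PMT = 500,000 / ([((1+r)^n − 1)/r] × (1+r)) = CHF 6,271.57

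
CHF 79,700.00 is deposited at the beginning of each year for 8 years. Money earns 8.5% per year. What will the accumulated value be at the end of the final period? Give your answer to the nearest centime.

CHF 936,574.12

This is an annuity due: 8 deposits of CHF 79,700.00 at the beginning of each year.
Periodic rate r = 0.085 per year.
FV = PMT × [((1+r)^n − 1)/r] × (1+r) = 79,700 × [(1+r)^8 − 1] / r × (1+r) = CHF 936,574.12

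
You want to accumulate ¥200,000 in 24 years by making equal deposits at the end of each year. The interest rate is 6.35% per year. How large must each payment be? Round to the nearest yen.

¥3,755

Level ordinary annuity; solve FV = PMT × [((1+r)^n − 1)/r] for PMT.
Periodic rate r = 0.0635 per year.
With n = 24: PMT = 200,000 / ([((1+r)^n − 1)/r]) = ¥3,755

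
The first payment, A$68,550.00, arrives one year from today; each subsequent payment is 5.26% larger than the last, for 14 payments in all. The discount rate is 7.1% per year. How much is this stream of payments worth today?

Periodic rate r = 0.071 per year.
Growing ordinary annuity: PV = PMT₁ × [1 − ((1+g)/(1+r))^n] / (r − g) = 68,550 × [1 − ((1+0.0526)/(1+r))^14] / (r − 0.0526) = A$802,574.78.

A$802,574.78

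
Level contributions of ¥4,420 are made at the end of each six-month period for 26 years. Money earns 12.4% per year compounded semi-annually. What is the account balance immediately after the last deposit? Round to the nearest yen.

This is an ordinary annuity: 52 deposits of ¥4,420 at the end of each six-month period.
Periodic rate r = 0.124/2 per half-year; n is counted in half-years.
FV = PMT × [((1+r)^n − 1)/r] = 4,420 × [(1+r)^52 − 1] / r = ¥1,556,151

¥1,556,151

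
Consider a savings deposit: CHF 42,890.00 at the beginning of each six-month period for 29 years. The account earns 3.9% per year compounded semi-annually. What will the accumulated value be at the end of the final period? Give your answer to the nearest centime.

This is an annuity due: 58 deposits of CHF 42,890.00 at the beginning of each six-month period.
Periodic rate r = 0.039/2 per half-year; n is counted in half-years.
FV = PMT × [((1+r)^n − 1)/r] × (1+r) = 42,890 × [(1+r)^58 − 1] / r × (1+r) = CHF 4,630,965.73

CHF 4,630,965.73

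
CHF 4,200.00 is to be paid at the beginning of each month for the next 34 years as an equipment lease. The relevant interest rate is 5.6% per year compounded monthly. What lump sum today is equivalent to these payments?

This is an annuity due: 408 payments of CHF 4,200.00 at the beginning of each month.
Periodic rate r = 0.056/12 per month; n is counted in months.
PV = PMT × [(1 − (1+r)^−n)/r] × (1+r) = 4,200 × [1 − (1+r)^−408] / r × (1+r) = CHF 768,902.04

CHF 768,902.04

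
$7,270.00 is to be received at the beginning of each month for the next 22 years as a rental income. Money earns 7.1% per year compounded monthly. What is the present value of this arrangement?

This is an annuity due: 264 payments of $7,270.00 at the beginning of each month.
Periodic rate r = 0.071/12 per month; n is counted in months.
PV = PMT × [(1 − (1+r)^−n)/r] × (1+r) = 7,270 × [1 − (1+r)^−264] / r × (1+r) = $975,596.81

$975,596.81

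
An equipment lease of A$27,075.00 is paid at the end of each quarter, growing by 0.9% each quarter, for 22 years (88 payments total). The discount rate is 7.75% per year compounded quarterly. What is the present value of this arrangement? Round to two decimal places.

A$1,548,888.92

Periodic rate r = 0.0775/4 per quarter; n is counted in quarters.
Growing ordinary annuity: PV = PMT₁ × [1 − ((1+g)/(1+r))^n] / (r − g) = 27,075 × [1 − ((1+0.009)/(1+r))^88] / (r − 0.009) = A$1,548,888.92.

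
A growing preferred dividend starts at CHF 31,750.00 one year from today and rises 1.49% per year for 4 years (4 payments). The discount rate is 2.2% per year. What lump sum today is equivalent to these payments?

CHF 122,977.19

Periodic rate r = 0.022 per year.
Growing ordinary annuity: PV = PMT₁ × [1 − ((1+g)/(1+r))^n] / (r − g) = 31,750 × [1 − ((1+0.0149)/(1+r))^4] / (r − 0.0149) = CHF 122,977.19.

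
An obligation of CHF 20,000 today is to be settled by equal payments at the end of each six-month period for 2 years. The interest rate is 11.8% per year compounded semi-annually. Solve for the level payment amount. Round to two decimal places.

CHF 5,758.62

Level ordinary annuity; solve PV = PMT × [(1 − (1+r)^−n)/r] for PMT.
Periodic rate r = 0.118/2 per half-year; n is counted in half-years.
With n = 4: PMT = 20,000 / ([(1 − (1+r)^−n)/r]) = CHF 5,758.62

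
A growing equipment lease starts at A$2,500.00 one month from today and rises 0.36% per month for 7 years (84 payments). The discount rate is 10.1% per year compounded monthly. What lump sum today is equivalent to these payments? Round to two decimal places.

A$171,873.29

Periodic rate r = 0.101/12 per month; n is counted in months.
Growing ordinary annuity: PV = PMT₁ × [1 − ((1+g)/(1+r))^n] / (r − g) = 2,500 × [1 − ((1+0.0036)/(1+r))^84] / (r − 0.0036) = A$171,873.29.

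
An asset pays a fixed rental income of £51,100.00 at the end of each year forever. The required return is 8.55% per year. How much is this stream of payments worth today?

£597,660.82

Periodic rate r = 0.0855 per year.
Level perpetuity: PV = PMT / r = 51,100 / (0.0855) = £597,660.82.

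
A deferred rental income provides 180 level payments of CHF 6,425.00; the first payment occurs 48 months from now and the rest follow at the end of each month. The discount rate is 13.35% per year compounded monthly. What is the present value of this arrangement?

CHF 296,488.89

Ordinary annuity of 180 payments, first payment at period 48.
Periodic rate r = 0.1335/12 per month; n is counted in months.
The ordinary-annuity PV formula values the stream one period before the first payment (period 47); discount that back 47 periods:
PV₀ = 6,425 × [1 − (1+r)^−180] / r × (1+r)^−47 = CHF 296,488.89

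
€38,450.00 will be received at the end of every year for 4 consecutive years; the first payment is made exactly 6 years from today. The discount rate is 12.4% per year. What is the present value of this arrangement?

Ordinary annuity of 4 payments, first payment at period 6.
Periodic rate r = 0.124 per year.
The ordinary-annuity PV formula values the stream one period before the first payment (period 5); discount that back 5 periods:
PV₀ = 38,450 × [1 − (1+r)^−4] / r × (1+r)^−5 = €64,552.16

€64,552.16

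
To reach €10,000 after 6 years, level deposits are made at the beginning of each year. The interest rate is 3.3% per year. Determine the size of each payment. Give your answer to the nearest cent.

Level annuity due; solve FV = PMT × [((1+r)^n − 1)/r] × (1+r) for PMT.
Periodic rate r = 0.033 per year.
With n = 6: PMT = 10,000 / ([((1+r)^n − 1)/r] × (1+r)) = €1,485.35

€1,485.35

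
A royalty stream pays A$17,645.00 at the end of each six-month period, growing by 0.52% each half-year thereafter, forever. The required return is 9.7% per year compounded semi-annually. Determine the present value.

A$407,505.77

Periodic rate r = 0.097/2 per half-year.
Growing perpetuity (Gordon): PV = PMT₁ / (r − g) = 17,645 / (r − 0.0052) = A$407,505.77.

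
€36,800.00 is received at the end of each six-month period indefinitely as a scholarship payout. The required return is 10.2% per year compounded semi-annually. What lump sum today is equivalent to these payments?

€721,568.63

Periodic rate r = 0.102/2 per half-year.
Level perpetuity: PV = PMT / r = 36,800 / (0.102/2) = €721,568.63.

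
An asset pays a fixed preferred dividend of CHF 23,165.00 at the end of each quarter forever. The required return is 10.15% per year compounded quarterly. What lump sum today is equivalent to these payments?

CHF 912,906.40

Periodic rate r = 0.1015/4 per quarter.
Level perpetuity: PV = PMT / r = 23,165 / (0.1015/4) = CHF 912,906.40.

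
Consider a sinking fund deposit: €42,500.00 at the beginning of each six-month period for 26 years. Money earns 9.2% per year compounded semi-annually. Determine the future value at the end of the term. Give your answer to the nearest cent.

This is an annuity due: 52 deposits of €42,500.00 at the beginning of each six-month period.
Periodic rate r = 0.092/2 per half-year; n is counted in half-years.
FV = PMT × [((1+r)^n − 1)/r] × (1+r) = 42,500 × [(1+r)^52 − 1] / r × (1+r) = €9,052,264.03

€9,052,264.03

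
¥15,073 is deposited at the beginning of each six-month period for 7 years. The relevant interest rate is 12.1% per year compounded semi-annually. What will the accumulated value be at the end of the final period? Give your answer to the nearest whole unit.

This is an annuity due: 14 deposits of ¥15,073 at the beginning of each six-month period.
Periodic rate r = 0.121/2 per half-year; n is counted in half-years.
FV = PMT × [((1+r)^n − 1)/r] × (1+r) = 15,073 × [(1+r)^14 − 1] / r × (1+r) = ¥337,105

¥337,105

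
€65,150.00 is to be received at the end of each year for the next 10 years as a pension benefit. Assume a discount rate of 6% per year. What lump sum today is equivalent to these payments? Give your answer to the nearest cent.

This is an ordinary annuity: 10 payments of €65,150.00 at the end of each year.
Periodic rate r = 0.06 per year.
PV = PMT × [(1 − (1+r)^−n)/r] = 65,150 × [1 − (1+r)^−10] / r = €479,509.67

€479,509.67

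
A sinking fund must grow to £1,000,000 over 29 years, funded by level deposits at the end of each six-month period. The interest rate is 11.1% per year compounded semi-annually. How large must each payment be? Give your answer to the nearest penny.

£2,529.72

Level ordinary annuity; solve FV = PMT × [((1+r)^n − 1)/r] for PMT.
Periodic rate r = 0.111/2 per half-year; n is counted in half-years.
With n = 58: PMT = 1,000,000 / ([((1+r)^n − 1)/r]) = £2,529.72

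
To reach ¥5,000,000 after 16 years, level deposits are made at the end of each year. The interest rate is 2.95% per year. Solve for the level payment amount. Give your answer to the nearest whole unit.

Level ordinary annuity; solve FV = PMT × [((1+r)^n − 1)/r] for PMT.
Periodic rate r = 0.0295 per year.
With n = 16: PMT = 5,000,000 / ([((1+r)^n − 1)/r]) = ¥249,034

¥249,034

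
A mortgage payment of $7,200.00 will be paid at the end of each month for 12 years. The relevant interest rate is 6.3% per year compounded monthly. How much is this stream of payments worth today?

This is an ordinary annuity: 144 payments of $7,200.00 at the end of each month.
Periodic rate r = 0.063/12 per month; n is counted in months.
PV = PMT × [(1 − (1+r)^−n)/r] = 7,200 × [1 − (1+r)^−144] / r = $726,212.14

$726,212.14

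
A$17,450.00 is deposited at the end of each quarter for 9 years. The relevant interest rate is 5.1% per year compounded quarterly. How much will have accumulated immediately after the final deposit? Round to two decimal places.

A$790,937.71

This is an ordinary annuity: 36 deposits of A$17,450.00 at the end of each quarter.
Periodic rate r = 0.051/4 per quarter; n is counted in quarters.
FV = PMT × [((1+r)^n − 1)/r] = 17,450 × [(1+r)^36 − 1] / r = A$790,937.71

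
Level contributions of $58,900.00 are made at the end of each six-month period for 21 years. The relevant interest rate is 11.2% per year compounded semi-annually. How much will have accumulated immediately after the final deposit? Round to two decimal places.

This is an ordinary annuity: 42 deposits of $58,900.00 at the end of each six-month period.
Periodic rate r = 0.112/2 per half-year; n is counted in half-years.
FV = PMT × [((1+r)^n − 1)/r] = 58,900 × [(1+r)^42 − 1] / r = $9,319,004.09

$9,319,004.09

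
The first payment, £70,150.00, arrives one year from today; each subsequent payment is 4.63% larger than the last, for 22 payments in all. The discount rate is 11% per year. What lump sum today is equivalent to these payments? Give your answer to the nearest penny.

Periodic rate r = 0.11 per year.
Growing ordinary annuity: PV = PMT₁ × [1 − ((1+g)/(1+r))^n] / (r − g) = 70,150 × [1 − ((1+0.0463)/(1+r))^22] / (r − 0.0463) = £801,187.90.

£801,187.90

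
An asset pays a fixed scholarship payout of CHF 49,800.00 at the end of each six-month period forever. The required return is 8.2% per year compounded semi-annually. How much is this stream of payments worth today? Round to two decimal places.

CHF 1,214,634.15

Periodic rate r = 0.082/2 per half-year.
Level perpetuity: PV = PMT / r = 49,800 / (0.082/2) = CHF 1,214,634.15.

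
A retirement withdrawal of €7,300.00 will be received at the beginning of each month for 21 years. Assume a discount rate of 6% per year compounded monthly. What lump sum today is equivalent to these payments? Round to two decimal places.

€1,049,785.70

This is an annuity due: 252 payments of €7,300.00 at the beginning of each month.
Periodic rate r = 0.06/12 per month; n is counted in months.
PV = PMT × [(1 − (1+r)^−n)/r] × (1+r) = 7,300 × [1 − (1+r)^−252] / r × (1+r) = €1,049,785.70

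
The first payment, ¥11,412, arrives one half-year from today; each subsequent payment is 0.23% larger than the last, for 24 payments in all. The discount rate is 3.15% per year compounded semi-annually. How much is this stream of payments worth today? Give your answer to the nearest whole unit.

¥232,305

Periodic rate r = 0.0315/2 per half-year; n is counted in half-years.
Growing ordinary annuity: PV = PMT₁ × [1 − ((1+g)/(1+r))^n] / (r − g) = 11,412 × [1 − ((1+0.0023)/(1+r))^24] / (r − 0.0023) = ¥232,305.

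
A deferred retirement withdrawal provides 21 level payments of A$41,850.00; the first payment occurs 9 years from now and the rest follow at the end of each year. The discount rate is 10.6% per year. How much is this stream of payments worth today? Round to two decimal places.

Ordinary annuity of 21 payments, first payment at period 9.
Periodic rate r = 0.106 per year.
The ordinary-annuity PV formula values the stream one period before the first payment (period 8); discount that back 8 periods:
PV₀ = 41,850 × [1 − (1+r)^−21] / r × (1+r)^−8 = A$155,082.63

A$155,082.63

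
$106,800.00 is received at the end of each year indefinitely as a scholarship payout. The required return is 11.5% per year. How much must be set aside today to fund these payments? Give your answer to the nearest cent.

Periodic rate r = 0.115 per year.
Level perpetuity: PV = PMT / r = 106,800 / (0.115) = $928,695.65.

$928,695.65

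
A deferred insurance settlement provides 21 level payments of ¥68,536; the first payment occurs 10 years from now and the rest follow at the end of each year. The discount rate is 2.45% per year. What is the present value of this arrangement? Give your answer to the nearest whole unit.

Ordinary annuity of 21 payments, first payment at period 10.
Periodic rate r = 0.0245 per year.
The ordinary-annuity PV formula values the stream one period before the first payment (period 9); discount that back 9 periods:
PV₀ = 68,536 × [1 − (1+r)^−21] / r × (1+r)^−9 = ¥896,507

¥896,507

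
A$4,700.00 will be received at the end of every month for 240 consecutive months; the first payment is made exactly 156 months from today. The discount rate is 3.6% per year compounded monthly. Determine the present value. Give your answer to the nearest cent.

Ordinary annuity of 240 payments, first payment at period 156.
Periodic rate r = 0.036/12 per month; n is counted in months.
The ordinary-annuity PV formula values the stream one period before the first payment (period 155); discount that back 155 periods:
PV₀ = 4,700 × [1 − (1+r)^−240] / r × (1+r)^−155 = A$504,910.77

A$504,910.77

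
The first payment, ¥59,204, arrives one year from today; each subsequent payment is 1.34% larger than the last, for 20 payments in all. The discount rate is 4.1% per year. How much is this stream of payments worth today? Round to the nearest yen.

¥891,800

Periodic rate r = 0.041 per year.
Growing ordinary annuity: PV = PMT₁ × [1 − ((1+g)/(1+r))^n] / (r − g) = 59,204 × [1 − ((1+0.0134)/(1+r))^20] / (r − 0.0134) = ¥891,800.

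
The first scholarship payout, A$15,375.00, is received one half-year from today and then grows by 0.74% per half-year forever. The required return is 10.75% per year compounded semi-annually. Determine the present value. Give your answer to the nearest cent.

Periodic rate r = 0.1075/2 per half-year.
Growing perpetuity (Gordon): PV = PMT₁ / (r − g) = 15,375 / (r − 0.0074) = A$331,715.21.

A$331,715.21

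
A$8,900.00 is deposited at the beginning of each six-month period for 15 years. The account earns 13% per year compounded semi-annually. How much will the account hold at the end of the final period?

This is an annuity due: 30 deposits of A$8,900.00 at the beginning of each six-month period.
Periodic rate r = 0.13/2 per half-year; n is counted in half-years.
FV = PMT × [((1+r)^n − 1)/r] × (1+r) = 8,900 × [(1+r)^30 − 1] / r × (1+r) = A$818,704.15

A$818,704.15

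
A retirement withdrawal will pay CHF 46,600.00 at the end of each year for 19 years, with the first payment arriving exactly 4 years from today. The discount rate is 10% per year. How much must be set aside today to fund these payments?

Ordinary annuity of 19 payments, first payment at period 4.
Periodic rate r = 0.1 per year.
The ordinary-annuity PV formula values the stream one period before the first payment (period 3); discount that back 3 periods:
PV₀ = 46,600 × [1 − (1+r)^−19] / r × (1+r)^−3 = CHF 292,866.47

CHF 292,866.47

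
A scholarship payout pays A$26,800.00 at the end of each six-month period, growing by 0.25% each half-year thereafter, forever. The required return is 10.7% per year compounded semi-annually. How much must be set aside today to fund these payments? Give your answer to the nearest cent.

A$525,490.20

Periodic rate r = 0.107/2 per half-year.
Growing perpetuity (Gordon): PV = PMT₁ / (r − g) = 26,800 / (r − 0.0025) = A$525,490.20.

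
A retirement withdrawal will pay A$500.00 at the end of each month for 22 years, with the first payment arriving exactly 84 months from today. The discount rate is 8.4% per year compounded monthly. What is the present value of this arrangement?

A$33,685.59

Ordinary annuity of 264 payments, first payment at period 84.
Periodic rate r = 0.084/12 per month; n is counted in months.
The ordinary-annuity PV formula values the stream one period before the first payment (period 83); discount that back 83 periods:
PV₀ = 500 × [1 − (1+r)^−264] / r × (1+r)^−83 = A$33,685.59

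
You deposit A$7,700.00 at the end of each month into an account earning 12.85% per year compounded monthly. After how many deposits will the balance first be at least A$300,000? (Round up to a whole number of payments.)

33 payments

Periodic rate r = 0.1285/12 per month; n is counted in months.
Ordinary annuity FV: 300,000 = 7,700 × [((1+r)^n − 1)/r].
(1+r)^n = 1 + 300,000 × r / 7,700, so n = ln(1 + 300,000·r/7,700) / ln(1+r) = 32.74.
Round up to a whole number of payments: n = 33.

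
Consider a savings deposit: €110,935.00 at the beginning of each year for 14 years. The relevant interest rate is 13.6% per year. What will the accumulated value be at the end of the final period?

This is an annuity due: 14 deposits of €110,935.00 at the beginning of each year.
Periodic rate r = 0.136 per year.
FV = PMT × [((1+r)^n − 1)/r] × (1+r) = 110,935 × [(1+r)^14 − 1] / r × (1+r) = €4,596,743.00

€4,596,743.00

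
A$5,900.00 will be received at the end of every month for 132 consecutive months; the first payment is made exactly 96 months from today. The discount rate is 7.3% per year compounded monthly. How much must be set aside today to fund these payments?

Ordinary annuity of 132 payments, first payment at period 96.
Periodic rate r = 0.073/12 per month; n is counted in months.
The ordinary-annuity PV formula values the stream one period before the first payment (period 95); discount that back 95 periods:
PV₀ = 5,900 × [1 − (1+r)^−132] / r × (1+r)^−95 = A$300,315.61

A$300,315.61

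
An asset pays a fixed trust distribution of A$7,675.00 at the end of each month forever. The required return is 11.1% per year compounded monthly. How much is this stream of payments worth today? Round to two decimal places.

Periodic rate r = 0.111/12 per month.
Level perpetuity: PV = PMT / r = 7,675 / (0.111/12) = A$829,729.73.

A$829,729.73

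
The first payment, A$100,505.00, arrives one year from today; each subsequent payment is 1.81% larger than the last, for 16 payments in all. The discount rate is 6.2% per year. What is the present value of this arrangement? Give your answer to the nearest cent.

Periodic rate r = 0.062 per year.
Growing ordinary annuity: PV = PMT₁ × [1 − ((1+g)/(1+r))^n] / (r − g) = 100,505 × [1 − ((1+0.0181)/(1+r))^16] / (r − 0.0181) = A$1,124,268.37.

A$1,124,268.37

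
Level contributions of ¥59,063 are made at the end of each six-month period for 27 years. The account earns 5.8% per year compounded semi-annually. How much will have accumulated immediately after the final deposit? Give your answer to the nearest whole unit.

This is an ordinary annuity: 54 deposits of ¥59,063 at the end of each six-month period.
Periodic rate r = 0.058/2 per half-year; n is counted in half-years.
FV = PMT × [((1+r)^n − 1)/r] = 59,063 × [(1+r)^54 − 1] / r = ¥7,498,939

¥7,498,939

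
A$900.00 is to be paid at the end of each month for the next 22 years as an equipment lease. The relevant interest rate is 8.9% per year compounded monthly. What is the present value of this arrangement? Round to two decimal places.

This is an ordinary annuity: 264 payments of A$900.00 at the end of each month.
Periodic rate r = 0.089/12 per month; n is counted in months.
PV = PMT × [(1 − (1+r)^−n)/r] = 900 × [1 − (1+r)^−264] / r = A$104,096.97

A$104,096.97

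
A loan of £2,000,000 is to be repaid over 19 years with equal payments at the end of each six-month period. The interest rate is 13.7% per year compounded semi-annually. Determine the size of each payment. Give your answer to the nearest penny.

£149,017.23

Level ordinary annuity; solve PV = PMT × [(1 − (1+r)^−n)/r] for PMT.
Periodic rate r = 0.137/2 per half-year; n is counted in half-years.
With n = 38: PMT = 2,000,000 / ([(1 − (1+r)^−n)/r]) = £149,017.23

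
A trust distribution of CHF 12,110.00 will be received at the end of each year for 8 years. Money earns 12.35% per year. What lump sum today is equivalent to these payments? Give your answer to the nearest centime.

This is an ordinary annuity: 8 payments of CHF 12,110.00 at the end of each year.
Periodic rate r = 0.1235 per year.
PV = PMT × [(1 − (1+r)^−n)/r] = 12,110 × [1 − (1+r)^−8] / r = CHF 59,429.54

CHF 59,429.54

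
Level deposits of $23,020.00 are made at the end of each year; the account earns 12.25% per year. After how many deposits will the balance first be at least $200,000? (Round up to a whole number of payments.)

7 payments

Periodic rate r = 0.1225 per year.
Ordinary annuity FV: 200,000 = 23,020 × [((1+r)^n − 1)/r].
(1+r)^n = 1 + 200,000 × r / 23,020, so n = ln(1 + 200,000·r/23,020) / ln(1+r) = 6.27.
Round up to a whole number of payments: n = 7.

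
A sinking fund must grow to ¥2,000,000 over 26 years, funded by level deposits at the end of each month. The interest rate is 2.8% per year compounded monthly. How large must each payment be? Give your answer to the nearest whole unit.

¥4,365

Level ordinary annuity; solve FV = PMT × [((1+r)^n − 1)/r] for PMT.
Periodic rate r = 0.028/12 per month; n is counted in months.
With n = 312: PMT = 2,000,000 / ([((1+r)^n − 1)/r]) = ¥4,365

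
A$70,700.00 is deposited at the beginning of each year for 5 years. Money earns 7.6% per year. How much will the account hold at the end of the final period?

This is an annuity due: 5 deposits of A$70,700.00 at the beginning of each year.
Periodic rate r = 0.076 per year.
FV = PMT × [((1+r)^n − 1)/r] × (1+r) = 70,700 × [(1+r)^5 − 1] / r × (1+r) = A$442,745.13

A$442,745.13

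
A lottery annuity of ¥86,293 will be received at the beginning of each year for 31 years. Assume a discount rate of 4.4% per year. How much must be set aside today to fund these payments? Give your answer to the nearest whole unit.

This is an annuity due: 31 payments of ¥86,293 at the beginning of each year.
Periodic rate r = 0.044 per year.
PV = PMT × [(1 − (1+r)^−n)/r] × (1+r) = 86,293 × [1 − (1+r)^−31] / r × (1+r) = ¥1,508,598

¥1,508,598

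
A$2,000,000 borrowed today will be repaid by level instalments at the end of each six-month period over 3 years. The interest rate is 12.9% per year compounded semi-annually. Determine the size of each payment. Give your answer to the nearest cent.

Level ordinary annuity; solve PV = PMT × [(1 − (1+r)^−n)/r] for PMT.
Periodic rate r = 0.129/2 per half-year; n is counted in half-years.
With n = 6: PMT = 2,000,000 / ([(1 − (1+r)^−n)/r]) = A$412,493.52

A$412,493.52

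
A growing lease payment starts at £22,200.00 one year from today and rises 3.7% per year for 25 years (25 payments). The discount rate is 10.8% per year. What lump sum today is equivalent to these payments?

Periodic rate r = 0.108 per year.
Growing ordinary annuity: PV = PMT₁ × [1 − ((1+g)/(1+r))^n] / (r − g) = 22,200 × [1 − ((1+0.037)/(1+r))^25] / (r − 0.037) = £252,962.97.

£252,962.97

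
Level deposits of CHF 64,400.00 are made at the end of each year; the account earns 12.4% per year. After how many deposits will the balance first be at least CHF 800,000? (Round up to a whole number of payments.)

Periodic rate r = 0.124 per year.
Ordinary annuity FV: 800,000 = 64,400 × [((1+r)^n − 1)/r].
(1+r)^n = 1 + 800,000 × r / 64,400, so n = ln(1 + 800,000·r/64,400) / ln(1+r) = 7.98.
Round up to a whole number of payments: n = 8.

8 payments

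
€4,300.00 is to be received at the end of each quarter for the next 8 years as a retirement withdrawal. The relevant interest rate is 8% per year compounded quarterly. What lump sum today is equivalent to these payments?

This is an ordinary annuity: 32 payments of €4,300.00 at the end of each quarter.
Periodic rate r = 0.08/4 per quarter; n is counted in quarters.
PV = PMT × [(1 − (1+r)^−n)/r] = 4,300 × [1 − (1+r)^−32] / r = €100,913.84

€100,913.84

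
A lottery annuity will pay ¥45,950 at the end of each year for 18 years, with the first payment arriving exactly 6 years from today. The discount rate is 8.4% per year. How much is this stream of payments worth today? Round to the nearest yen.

Ordinary annuity of 18 payments, first payment at period 6.
Periodic rate r = 0.084 per year.
The ordinary-annuity PV formula values the stream one period before the first payment (period 5); discount that back 5 periods:
PV₀ = 45,950 × [1 − (1+r)^−18] / r × (1+r)^−5 = ¥279,905

¥279,905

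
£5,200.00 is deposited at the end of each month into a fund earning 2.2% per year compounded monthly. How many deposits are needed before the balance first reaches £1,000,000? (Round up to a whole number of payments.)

Periodic rate r = 0.022/12 per month; n is counted in months.
Ordinary annuity FV: 1,000,000 = 5,200 × [((1+r)^n − 1)/r].
(1+r)^n = 1 + 1,000,000 × r / 5,200, so n = ln(1 + 1,000,000·r/5,200) / ln(1+r) = 164.88.
Round up to a whole number of payments: n = 165.

165 payments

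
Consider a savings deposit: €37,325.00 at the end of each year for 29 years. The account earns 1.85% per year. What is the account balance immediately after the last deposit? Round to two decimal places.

This is an ordinary annuity: 29 deposits of €37,325.00 at the end of each year.
Periodic rate r = 0.0185 per year.
FV = PMT × [((1+r)^n − 1)/r] = 37,325 × [(1+r)^29 − 1] / r = €1,415,624.14

€1,415,624.14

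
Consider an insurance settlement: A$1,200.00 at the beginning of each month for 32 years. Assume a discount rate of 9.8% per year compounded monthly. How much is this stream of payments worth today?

A$141,618.70

This is an annuity due: 384 payments of A$1,200.00 at the beginning of each month.
Periodic rate r = 0.098/12 per month; n is counted in months.
PV = PMT × [(1 − (1+r)^−n)/r] × (1+r) = 1,200 × [1 − (1+r)^−384] / r × (1+r) = A$141,618.70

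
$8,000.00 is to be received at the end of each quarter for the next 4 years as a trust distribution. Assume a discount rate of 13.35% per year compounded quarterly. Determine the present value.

This is an ordinary annuity: 16 payments of $8,000.00 at the end of each quarter.
Periodic rate r = 0.1335/4 per quarter; n is counted in quarters.
PV = PMT × [(1 − (1+r)^−n)/r] = 8,000 × [1 − (1+r)^−16] / r = $97,944.36

$97,944.36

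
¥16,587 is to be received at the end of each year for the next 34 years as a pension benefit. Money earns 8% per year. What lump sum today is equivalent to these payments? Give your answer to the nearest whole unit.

¥192,192

This is an ordinary annuity: 34 payments of ¥16,587 at the end of each year.
Periodic rate r = 0.08 per year.
PV = PMT × [(1 − (1+r)^−n)/r] = 16,587 × [1 − (1+r)^−34] / r = ¥192,192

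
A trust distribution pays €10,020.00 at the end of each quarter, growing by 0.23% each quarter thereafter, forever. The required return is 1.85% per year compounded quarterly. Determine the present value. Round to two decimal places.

Periodic rate r = 0.0185/4 per quarter.
Growing perpetuity (Gordon): PV = PMT₁ / (r − g) = 10,020 / (r − 0.0023) = €4,309,677.42.

€4,309,677.42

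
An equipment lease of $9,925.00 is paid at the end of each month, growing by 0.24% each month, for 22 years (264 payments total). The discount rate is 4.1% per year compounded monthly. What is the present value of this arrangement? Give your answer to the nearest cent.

Periodic rate r = 0.041/12 per month; n is counted in months.
Growing ordinary annuity: PV = PMT₁ × [1 − ((1+g)/(1+r))^n] / (r − g) = 9,925 × [1 − ((1+0.0024)/(1+r))^264] / (r − 0.0024) = $2,292,214.14.

$2,292,214.14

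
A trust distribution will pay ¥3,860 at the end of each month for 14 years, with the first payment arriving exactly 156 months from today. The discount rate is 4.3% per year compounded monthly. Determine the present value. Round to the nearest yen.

Ordinary annuity of 168 payments, first payment at period 156.
Periodic rate r = 0.043/12 per month; n is counted in months.
The ordinary-annuity PV formula values the stream one period before the first payment (period 155); discount that back 155 periods:
PV₀ = 3,860 × [1 − (1+r)^−168] / r × (1+r)^−155 = ¥279,487

¥279,487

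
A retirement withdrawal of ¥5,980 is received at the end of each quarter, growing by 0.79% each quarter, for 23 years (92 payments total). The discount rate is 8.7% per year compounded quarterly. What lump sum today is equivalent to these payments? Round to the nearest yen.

Periodic rate r = 0.087/4 per quarter; n is counted in quarters.
Growing ordinary annuity: PV = PMT₁ × [1 − ((1+g)/(1+r))^n] / (r − g) = 5,980 × [1 − ((1+0.0079)/(1+r))^92] / (r − 0.0079) = ¥308,757.

¥308,757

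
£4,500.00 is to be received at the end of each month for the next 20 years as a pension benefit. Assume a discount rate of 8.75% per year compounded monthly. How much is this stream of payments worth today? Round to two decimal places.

This is an ordinary annuity: 240 payments of £4,500.00 at the end of each month.
Periodic rate r = 0.0875/12 per month; n is counted in months.
PV = PMT × [(1 − (1+r)^−n)/r] = 4,500 × [1 − (1+r)^−240] / r = £509,216.42

£509,216.42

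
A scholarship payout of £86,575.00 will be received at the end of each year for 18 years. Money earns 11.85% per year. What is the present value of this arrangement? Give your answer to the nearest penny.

£633,265.28

This is an ordinary annuity: 18 payments of £86,575.00 at the end of each year.
Periodic rate r = 0.1185 per year.
PV = PMT × [(1 − (1+r)^−n)/r] = 86,575 × [1 − (1+r)^−18] / r = £633,265.28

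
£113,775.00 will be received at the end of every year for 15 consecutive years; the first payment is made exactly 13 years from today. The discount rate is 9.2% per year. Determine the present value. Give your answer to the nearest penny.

Ordinary annuity of 15 payments, first payment at period 13.
Periodic rate r = 0.092 per year.
The ordinary-annuity PV formula values the stream one period before the first payment (period 12); discount that back 12 periods:
PV₀ = 113,775 × [1 − (1+r)^−15] / r × (1+r)^−12 = £315,236.85

£315,236.85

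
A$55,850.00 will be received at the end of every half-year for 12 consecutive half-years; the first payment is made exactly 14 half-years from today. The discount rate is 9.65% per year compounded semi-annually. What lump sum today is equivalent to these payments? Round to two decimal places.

A$270,938.05

Ordinary annuity of 12 payments, first payment at period 14.
Periodic rate r = 0.0965/2 per half-year; n is counted in half-years.
The ordinary-annuity PV formula values the stream one period before the first payment (period 13); discount that back 13 periods:
PV₀ = 55,850 × [1 − (1+r)^−12] / r × (1+r)^−13 = A$270,938.05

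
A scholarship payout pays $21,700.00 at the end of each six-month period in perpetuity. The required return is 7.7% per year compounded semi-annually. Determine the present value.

Periodic rate r = 0.077/2 per half-year.
Level perpetuity: PV = PMT / r = 21,700 / (0.077/2) = $563,636.36.

$563,636.36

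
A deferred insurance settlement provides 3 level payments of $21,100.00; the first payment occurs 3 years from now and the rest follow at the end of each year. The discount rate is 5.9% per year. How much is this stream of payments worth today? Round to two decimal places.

$50,384.33

Ordinary annuity of 3 payments, first payment at period 3.
Periodic rate r = 0.059 per year.
The ordinary-annuity PV formula values the stream one period before the first payment (period 2); discount that back 2 periods:
PV₀ = 21,100 × [1 − (1+r)^−3] / r × (1+r)^−2 = $50,384.33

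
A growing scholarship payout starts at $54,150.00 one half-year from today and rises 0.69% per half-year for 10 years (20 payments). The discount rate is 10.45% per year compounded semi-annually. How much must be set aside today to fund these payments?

Periodic rate r = 0.1045/2 per half-year; n is counted in half-years.
Growing ordinary annuity: PV = PMT₁ × [1 − ((1+g)/(1+r))^n] / (r − g) = 54,150 × [1 − ((1+0.0069)/(1+r))^20] / (r − 0.0069) = $699,315.11.

$699,315.11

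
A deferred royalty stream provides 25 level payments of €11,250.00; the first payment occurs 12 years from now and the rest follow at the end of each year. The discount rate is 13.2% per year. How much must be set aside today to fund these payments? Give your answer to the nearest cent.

€20,808.54

Ordinary annuity of 25 payments, first payment at period 12.
Periodic rate r = 0.132 per year.
The ordinary-annuity PV formula values the stream one period before the first payment (period 11); discount that back 11 periods:
PV₀ = 11,250 × [1 − (1+r)^−25] / r × (1+r)^−11 = €20,808.54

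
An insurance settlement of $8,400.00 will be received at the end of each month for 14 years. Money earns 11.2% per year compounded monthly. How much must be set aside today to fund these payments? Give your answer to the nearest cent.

$711,015.14

This is an ordinary annuity: 168 payments of $8,400.00 at the end of each month.
Periodic rate r = 0.112/12 per month; n is counted in months.
PV = PMT × [(1 − (1+r)^−n)/r] = 8,400 × [1 − (1+r)^−168] / r = $711,015.14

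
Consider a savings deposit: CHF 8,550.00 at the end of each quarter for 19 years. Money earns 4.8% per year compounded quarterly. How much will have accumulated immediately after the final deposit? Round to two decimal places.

CHF 1,051,521.28

This is an ordinary annuity: 76 deposits of CHF 8,550.00 at the end of each quarter.
Periodic rate r = 0.048/4 per quarter; n is counted in quarters.
FV = PMT × [((1+r)^n − 1)/r] = 8,550 × [(1+r)^76 − 1] / r = CHF 1,051,521.28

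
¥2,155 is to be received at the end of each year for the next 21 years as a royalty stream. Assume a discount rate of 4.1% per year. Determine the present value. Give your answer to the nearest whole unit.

This is an ordinary annuity: 21 payments of ¥2,155 at the end of each year.
Periodic rate r = 0.041 per year.
PV = PMT × [(1 − (1+r)^−n)/r] = 2,155 × [1 − (1+r)^−21] / r = ¥29,956

¥29,956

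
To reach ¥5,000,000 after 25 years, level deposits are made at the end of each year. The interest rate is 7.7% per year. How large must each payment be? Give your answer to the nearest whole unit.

Level ordinary annuity; solve FV = PMT × [((1+r)^n − 1)/r] for PMT.
Periodic rate r = 0.077 per year.
With n = 25: PMT = 5,000,000 / ([((1+r)^n − 1)/r]) = ¥71,450

¥71,450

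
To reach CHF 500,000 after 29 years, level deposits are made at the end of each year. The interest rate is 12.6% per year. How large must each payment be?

CHF 2,083.82

Level ordinary annuity; solve FV = PMT × [((1+r)^n − 1)/r] for PMT.
Periodic rate r = 0.126 per year.
With n = 29: PMT = 500,000 / ([((1+r)^n − 1)/r]) = CHF 2,083.82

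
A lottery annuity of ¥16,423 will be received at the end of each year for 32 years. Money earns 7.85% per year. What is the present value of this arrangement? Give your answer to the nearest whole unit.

¥190,575

This is an ordinary annuity: 32 payments of ¥16,423 at the end of each year.
Periodic rate r = 0.0785 per year.
PV = PMT × [(1 − (1+r)^−n)/r] = 16,423 × [1 − (1+r)^−32] / r = ¥190,575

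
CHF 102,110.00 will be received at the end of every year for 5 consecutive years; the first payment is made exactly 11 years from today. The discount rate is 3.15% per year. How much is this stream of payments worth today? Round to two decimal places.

Ordinary annuity of 5 payments, first payment at period 11.
Periodic rate r = 0.0315 per year.
The ordinary-annuity PV formula values the stream one period before the first payment (period 10); discount that back 10 periods:
PV₀ = 102,110 × [1 − (1+r)^−5] / r × (1+r)^−10 = CHF 341,472.64

CHF 341,472.64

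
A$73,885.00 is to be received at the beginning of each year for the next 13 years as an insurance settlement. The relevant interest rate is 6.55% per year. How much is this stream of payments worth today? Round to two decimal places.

This is an annuity due: 13 payments of A$73,885.00 at the beginning of each year.
Periodic rate r = 0.0655 per year.
PV = PMT × [(1 − (1+r)^−n)/r] × (1+r) = 73,885 × [1 − (1+r)^−13] / r × (1+r) = A$675,066.59

A$675,066.59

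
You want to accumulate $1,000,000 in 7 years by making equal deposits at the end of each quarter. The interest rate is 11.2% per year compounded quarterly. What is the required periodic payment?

Level ordinary annuity; solve FV = PMT × [((1+r)^n − 1)/r] for PMT.
Periodic rate r = 0.112/4 per quarter; n is counted in quarters.
With n = 28: PMT = 1,000,000 / ([((1+r)^n − 1)/r]) = $23,998.45

$23,998.45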